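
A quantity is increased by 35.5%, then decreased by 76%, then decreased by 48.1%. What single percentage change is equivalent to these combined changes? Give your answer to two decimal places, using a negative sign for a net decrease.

-83.12%

The combined multiplier is 1.355 × 0.24 × 0.519 = 0.1687788.
That corresponds to a decrease of 83.12%.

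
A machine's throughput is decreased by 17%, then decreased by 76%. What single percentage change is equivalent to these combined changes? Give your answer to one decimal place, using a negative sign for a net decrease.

The combined multiplier is 0.83 × 0.24 = 0.1992.
That corresponds to a decrease of 80.1%.

-80.1%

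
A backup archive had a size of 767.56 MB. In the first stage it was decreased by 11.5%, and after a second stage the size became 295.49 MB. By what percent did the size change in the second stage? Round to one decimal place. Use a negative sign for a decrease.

After the first stage: 767.56 × 0.885 = 679.2906.
Second-stage multiplier: 295.49 ÷ 679.2906 ≈ 0.435.
That is a change of -56.5%.

-56.5%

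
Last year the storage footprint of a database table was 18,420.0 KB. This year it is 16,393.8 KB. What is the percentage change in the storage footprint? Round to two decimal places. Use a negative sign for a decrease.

-11.00%

Change: 16,393.8 − 18,420.0 = -2,026.2.
Relative to the original: -2,026.2 ÷ 18,420.0 = -11.00%.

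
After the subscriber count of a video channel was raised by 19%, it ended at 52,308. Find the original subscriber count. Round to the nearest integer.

43,956

The overall multiplier applied was 1.19.
So the original subscriber count was 52,308 ÷ 1.19 ≈ 43,956.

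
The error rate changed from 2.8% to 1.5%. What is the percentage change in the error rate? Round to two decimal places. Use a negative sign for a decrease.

-46.43%

The change is 1.5 − 2.8 = -1.3 percentage points.
Relative to the original 2.8%, that is -1.3 ÷ 2.8 ≈ -46.43%.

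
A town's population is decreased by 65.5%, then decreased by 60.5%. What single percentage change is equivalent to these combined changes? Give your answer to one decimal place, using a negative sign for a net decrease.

-86.4%

The combined multiplier is 0.345 × 0.395 = 0.136275.
That corresponds to a decrease of 86.4%.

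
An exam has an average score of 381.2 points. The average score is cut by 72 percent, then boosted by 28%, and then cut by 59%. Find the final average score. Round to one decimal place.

56.0 points

72% decrease: 381.2 × 0.28 = 106.736.
After the 28% increase: 106.736 × 1.28 = 136.62208.
59% decrease: 136.62208 × 0.41 = 56.0150528 ≈ 56.0.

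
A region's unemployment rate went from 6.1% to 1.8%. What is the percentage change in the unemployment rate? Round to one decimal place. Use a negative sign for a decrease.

The change is 1.8 − 6.1 = -4.3 percentage points.
Relative to the original 6.1%, that is -4.3 ÷ 6.1 ≈ -70.5%.

-70.5%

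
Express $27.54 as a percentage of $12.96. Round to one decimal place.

$27.54 ÷ $12.96 = 212.5%.

212.5%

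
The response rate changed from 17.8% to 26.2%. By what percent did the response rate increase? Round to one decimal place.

47.2%

The change is 26.2 − 17.8 = 8.4 percentage points.
Relative to the original 17.8%, that is 8.4 ÷ 17.8 ≈ 47.2%.
So the response rate rose by 47.2%.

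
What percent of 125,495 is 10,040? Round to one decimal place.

8.0%

10,040 ÷ 125,495 ≈ 8.0%.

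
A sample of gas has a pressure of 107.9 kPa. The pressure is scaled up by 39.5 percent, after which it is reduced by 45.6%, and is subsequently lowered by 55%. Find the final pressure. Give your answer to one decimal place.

36.8 kPa

Each change multiplies by a factor: 1.395 × 0.544 × 0.45 = 0.341496.
107.9 × 0.341496 = 36.8474184 ≈ 36.8.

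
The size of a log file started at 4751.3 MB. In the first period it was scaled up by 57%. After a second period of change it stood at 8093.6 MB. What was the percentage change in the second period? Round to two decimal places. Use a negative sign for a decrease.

After the first period: 4751.3 × 1.57 = 7459.541.
Second-period multiplier: 8093.6 ÷ 7459.541 ≈ 1.085.
That is a change of 8.50%.

8.50%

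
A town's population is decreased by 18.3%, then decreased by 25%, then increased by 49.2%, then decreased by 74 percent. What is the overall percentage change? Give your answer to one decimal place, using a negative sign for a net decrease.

-76.2%

The combined multiplier is 0.817 × 0.75 × 1.492 × 0.26 = 0.23769798.
That corresponds to a decrease of 76.2%.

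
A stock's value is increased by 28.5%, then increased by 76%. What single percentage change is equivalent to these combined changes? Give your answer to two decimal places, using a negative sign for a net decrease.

126.16%

The combined multiplier is 1.285 × 1.76 = 2.2616.
That corresponds to an increase of 126.16%.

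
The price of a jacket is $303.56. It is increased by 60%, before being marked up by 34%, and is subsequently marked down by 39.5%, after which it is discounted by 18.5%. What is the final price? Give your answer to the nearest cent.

$320.91

Each change multiplies by a factor: 1.6 × 1.34 × 0.605 × 0.815 = 1.0571528.
$303.56 × 1.0571528 = $320.909303968 ≈ $320.91.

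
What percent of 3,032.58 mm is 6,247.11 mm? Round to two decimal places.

6,247.11 mm ÷ 3,032.58 mm ≈ 206.00%.

206.00%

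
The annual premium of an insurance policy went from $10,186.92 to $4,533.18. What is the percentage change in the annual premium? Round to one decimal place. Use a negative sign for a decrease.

Change: $4,533.18 − $10,186.92 = -$5,653.74.
Relative to the original: -$5,653.74 ÷ $10,186.92 ≈ -55.5%.

-55.5%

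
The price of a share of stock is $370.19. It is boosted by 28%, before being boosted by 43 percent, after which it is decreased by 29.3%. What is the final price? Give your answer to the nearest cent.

$479.06

Each change multiplies by a factor: 1.28 × 1.43 × 0.707 = 1.2940928.
$370.19 × 1.2940928 = $479.060213632 ≈ $479.06.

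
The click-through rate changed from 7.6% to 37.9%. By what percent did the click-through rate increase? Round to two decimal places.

The change is 37.9 − 7.6 = 30.3 percentage points.
Relative to the original 7.6%, that is 30.3 ÷ 7.6 ≈ 398.68%.
So the click-through rate rose by 398.68%.

398.68%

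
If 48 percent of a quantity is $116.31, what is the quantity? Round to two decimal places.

$242.31

$116.31 ÷ 0.48 ≈ $242.31.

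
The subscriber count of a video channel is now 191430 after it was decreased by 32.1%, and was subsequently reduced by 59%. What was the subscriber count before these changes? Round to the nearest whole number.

687632

Undoing the 59% decrease: 191430 ÷ 0.41 ≈ 466902.439024.
Undoing the 32.1% decrease: 466902.439024 ÷ 0.679 ≈ 687632.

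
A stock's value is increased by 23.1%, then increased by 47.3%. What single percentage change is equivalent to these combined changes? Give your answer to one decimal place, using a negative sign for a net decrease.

The combined multiplier is 1.231 × 1.473 = 1.813263.
That corresponds to an increase of 81.3%.

81.3%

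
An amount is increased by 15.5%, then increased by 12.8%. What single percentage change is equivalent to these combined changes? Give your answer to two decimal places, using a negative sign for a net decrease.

30.28%

A 15.5% increase multiplies by 1.155.
Then a 12.8% increase: 1.155 × 1.128 = 1.30284.
Overall factor 1.30284, i.e. 30.28%.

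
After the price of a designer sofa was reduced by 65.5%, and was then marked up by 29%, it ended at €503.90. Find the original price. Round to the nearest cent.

Undoing the 29% increase: €503.90 ÷ 1.29 ≈ €390.620155.
Undoing the 65.5% decrease: €390.620155 ÷ 0.345 ≈ €1,132.23.

€1,132.23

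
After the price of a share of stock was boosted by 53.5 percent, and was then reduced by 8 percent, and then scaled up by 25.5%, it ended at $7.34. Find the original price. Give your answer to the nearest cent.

$4.14

Undoing the 25.5% increase: $7.34 ÷ 1.255 ≈ $5.848606.
Undoing the 8% decrease: $5.848606 ÷ 0.92 ≈ $6.35718.
Undoing the 53.5% increase: $6.35718 ÷ 1.535 ≈ $4.14.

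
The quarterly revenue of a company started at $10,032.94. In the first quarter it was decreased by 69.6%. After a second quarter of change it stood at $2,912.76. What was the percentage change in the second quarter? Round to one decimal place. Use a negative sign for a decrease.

After the first quarter: $10,032.94 × 0.304 = $3050.01376.
Second-quarter multiplier: $2,912.76 ÷ $3050.01376 ≈ 0.955.
That is a change of -4.5%.

-4.5%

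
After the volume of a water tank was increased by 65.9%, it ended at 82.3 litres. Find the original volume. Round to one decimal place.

49.6 litres

The overall multiplier applied was 1.659.
So the original volume was 82.3 ÷ 1.659 ≈ 49.6 litres.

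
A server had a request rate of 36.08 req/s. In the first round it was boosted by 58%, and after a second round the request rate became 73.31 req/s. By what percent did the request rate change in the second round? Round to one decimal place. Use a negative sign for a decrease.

After the first round: 36.08 × 1.58 = 57.0064.
Second-round multiplier: 73.31 ÷ 57.0064 ≈ 1.286.
That is a change of 28.6%.

28.6%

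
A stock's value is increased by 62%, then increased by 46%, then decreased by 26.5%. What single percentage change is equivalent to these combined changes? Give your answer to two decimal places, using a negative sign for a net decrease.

73.84%

A 62% increase multiplies by 1.62.
Then a 46% increase: 1.62 × 1.46 = 2.3652.
Then a 26.5% decrease: 2.3652 × 0.735 = 1.738422.
Overall factor 1.738422, i.e. 73.84%.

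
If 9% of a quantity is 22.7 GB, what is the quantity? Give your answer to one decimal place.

22.7 GB ÷ 0.09 ≈ 252.2 GB.

252.2 GB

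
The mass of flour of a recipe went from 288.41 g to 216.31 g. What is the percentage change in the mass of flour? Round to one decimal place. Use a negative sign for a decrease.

-25.0%

Change: 216.31 − 288.41 = -72.10.
Relative to the original: -72.10 ÷ 288.41 ≈ -25.0%.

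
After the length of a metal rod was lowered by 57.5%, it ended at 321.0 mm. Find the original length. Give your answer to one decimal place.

755.3 mm

The overall multiplier applied was 0.425.
So the original length was 321.0 ÷ 0.425 ≈ 755.3 mm.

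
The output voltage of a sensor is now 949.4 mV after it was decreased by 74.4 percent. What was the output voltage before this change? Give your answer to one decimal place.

The overall multiplier applied was 0.256.
So the original output voltage was 949.4 ÷ 0.256 ≈ 3,708.6 mV.

3,708.6 mV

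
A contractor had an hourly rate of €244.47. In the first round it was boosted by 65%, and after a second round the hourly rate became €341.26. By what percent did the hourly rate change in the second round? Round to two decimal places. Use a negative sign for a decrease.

-15.40%

After the first round: €244.47 × 1.65 = €403.3755.
Second-round multiplier: €341.26 ÷ €403.3755 ≈ 0.846011.
That is a change of -15.40%.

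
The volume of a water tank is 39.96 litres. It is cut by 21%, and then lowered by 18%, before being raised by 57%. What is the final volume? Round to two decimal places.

40.64 litres

Each change multiplies by a factor: 0.79 × 0.82 × 1.57 = 1.017046.
39.96 × 1.017046 = 40.64115816 ≈ 40.64.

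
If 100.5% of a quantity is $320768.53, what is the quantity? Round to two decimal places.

$320768.53 ÷ 1.005 ≈ $319172.67.

$319172.67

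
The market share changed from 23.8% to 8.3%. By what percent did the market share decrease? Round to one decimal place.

The change is 8.3 − 23.8 = -15.5 percentage points.
Relative to the original 23.8%, that is -15.5 ÷ 23.8 ≈ -65.1%.
So the market share fell by 65.1%.

65.1%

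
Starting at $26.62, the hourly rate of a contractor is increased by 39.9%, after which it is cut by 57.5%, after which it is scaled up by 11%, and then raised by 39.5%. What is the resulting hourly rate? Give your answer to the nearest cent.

After the 39.9% increase: $26.62 × 1.399 = $37.24138.
After the 57.5% decrease: $37.24138 × 0.425 = $15.8275865.
11% increase: $15.8275865 × 1.11 = $17.568621015.
After the 39.5% increase: $17.568621015 × 1.395 = $24.508226315925 ≈ $24.51.

$24.51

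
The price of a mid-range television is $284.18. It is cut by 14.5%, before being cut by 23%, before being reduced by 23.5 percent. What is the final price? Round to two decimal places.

Apply the 14.5% decrease: $284.18 × 0.855 = $242.9739.
23% decrease: $242.9739 × 0.77 = $187.089903.
Apply the 23.5% decrease: $187.089903 × 0.765 = $143.123775795 ≈ $143.12.

$143.12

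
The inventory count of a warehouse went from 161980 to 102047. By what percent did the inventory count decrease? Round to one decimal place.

37.0%

Change: 102047 − 161980 = -59933.
Relative to the original: -59933 ÷ 161980 ≈ -37.0%.
So the inventory count decreased by 37.0%.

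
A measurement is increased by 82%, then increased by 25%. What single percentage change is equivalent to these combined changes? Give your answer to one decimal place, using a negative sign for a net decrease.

The combined multiplier is 1.82 × 1.25 = 2.275.
That corresponds to an increase of 127.5%.

127.5%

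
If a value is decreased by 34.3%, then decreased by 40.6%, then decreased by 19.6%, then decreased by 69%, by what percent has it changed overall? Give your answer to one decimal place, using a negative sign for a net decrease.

-90.3%

The combined multiplier is 0.657 × 0.594 × 0.804 × 0.31 = 0.09726790392.
That corresponds to a decrease of 90.3%.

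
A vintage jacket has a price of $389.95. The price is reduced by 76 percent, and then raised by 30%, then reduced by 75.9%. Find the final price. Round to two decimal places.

$29.32

76% decrease: $389.95 × 0.24 = $93.588.
Apply the 30% increase: $93.588 × 1.3 = $121.6644.
75.9% decrease: $121.6644 × 0.241 = $29.3211204 ≈ $29.32.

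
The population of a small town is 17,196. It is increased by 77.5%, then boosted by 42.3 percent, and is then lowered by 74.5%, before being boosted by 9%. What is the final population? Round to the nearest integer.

12,073

Each change multiplies by a factor: 1.775 × 1.423 × 0.255 × 1.09 = 0.70205305875.
17,196 × 0.70205305875 = 12072.504398265 ≈ 12,073.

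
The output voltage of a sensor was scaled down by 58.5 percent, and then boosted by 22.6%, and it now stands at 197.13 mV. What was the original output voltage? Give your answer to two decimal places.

387.45 mV

The overall multiplier applied was 0.415 × 1.226 = 0.50879.
So the original output voltage was 197.13 ÷ 0.50879 ≈ 387.45 mV.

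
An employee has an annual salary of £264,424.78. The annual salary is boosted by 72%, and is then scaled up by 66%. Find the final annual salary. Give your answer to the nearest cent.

£754,985.63

72% increase: £264,424.78 × 1.72 = £454810.6216.
Apply the 66% increase: £454810.6216 × 1.66 = £754985.631856 ≈ £754,985.63.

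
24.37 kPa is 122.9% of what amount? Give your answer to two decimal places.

24.37 kPa ÷ 1.229 ≈ 19.83 kPa.

19.83 kPa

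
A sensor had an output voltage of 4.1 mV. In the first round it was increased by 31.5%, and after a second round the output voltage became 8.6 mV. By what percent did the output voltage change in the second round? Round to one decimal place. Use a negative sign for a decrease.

After the first round: 4.1 × 1.315 = 5.3915.
Second-round multiplier: 8.6 ÷ 5.3915 ≈ 1.5951.
That is a change of 59.5%.

59.5%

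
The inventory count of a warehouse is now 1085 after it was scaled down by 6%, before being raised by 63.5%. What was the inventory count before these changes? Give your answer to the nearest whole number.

The overall multiplier applied was 0.94 × 1.635 = 1.5369.
So the original inventory count was 1085 ÷ 1.5369 ≈ 706.

706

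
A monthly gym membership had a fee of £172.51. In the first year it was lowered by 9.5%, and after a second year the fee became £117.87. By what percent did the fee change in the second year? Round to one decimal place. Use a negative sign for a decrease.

After the first year: £172.51 × 0.905 = £156.12155.
Second-year multiplier: £117.87 ÷ £156.12155 ≈ 0.75499.
That is a change of -24.5%.

-24.5%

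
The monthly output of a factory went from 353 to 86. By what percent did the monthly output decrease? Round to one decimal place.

75.6%

Change: 86 − 353 = -267.
Relative to the original: -267 ÷ 353 ≈ -75.6%.
So the monthly output decreased by 75.6%.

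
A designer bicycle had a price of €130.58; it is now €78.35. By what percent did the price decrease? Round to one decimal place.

Change: €78.35 − €130.58 = -€52.23.
Relative to the original: -€52.23 ÷ €130.58 ≈ -40.0%.
So the price decreased by 40.0%.

40.0%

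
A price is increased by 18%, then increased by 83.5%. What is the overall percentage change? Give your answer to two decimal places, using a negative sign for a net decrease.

An 18% increase multiplies by 1.18.
Then an 83.5% increase: 1.18 × 1.835 = 2.1653.
Overall factor 2.1653, i.e. 116.53%.

116.53%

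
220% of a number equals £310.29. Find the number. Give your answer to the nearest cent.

£141.04

£310.29 ÷ 2.2 ≈ £141.04.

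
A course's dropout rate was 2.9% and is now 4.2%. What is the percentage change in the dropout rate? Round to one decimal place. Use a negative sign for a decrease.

The change is 4.2 − 2.9 = 1.3 percentage points.
Relative to the original 2.9%, that is 1.3 ÷ 2.9 ≈ 44.8%.

44.8%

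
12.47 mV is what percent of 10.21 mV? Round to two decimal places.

122.14%

12.47 mV ÷ 10.21 mV ≈ 122.14%.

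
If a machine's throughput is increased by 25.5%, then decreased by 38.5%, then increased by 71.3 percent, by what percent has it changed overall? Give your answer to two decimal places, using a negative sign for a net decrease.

A 25.5% increase multiplies by 1.255.
Then a 38.5% decrease: 1.255 × 0.615 = 0.771825.
Then a 71.3% increase: 0.771825 × 1.713 = 1.322136225.
Overall factor 1.322136225, i.e. 32.21%.

32.21%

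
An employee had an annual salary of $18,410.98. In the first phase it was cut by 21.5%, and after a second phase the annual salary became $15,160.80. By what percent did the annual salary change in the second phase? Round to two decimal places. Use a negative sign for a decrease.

4.90%

After the first phase: $18,410.98 × 0.785 = $14452.6193.
Second-phase multiplier: $15,160.80 ÷ $14452.6193 ≈ 1.049.
That is a change of 4.90%.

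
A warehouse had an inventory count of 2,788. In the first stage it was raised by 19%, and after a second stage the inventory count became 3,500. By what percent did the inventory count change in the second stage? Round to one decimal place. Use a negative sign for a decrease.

After the first stage: 2,788 × 1.19 = 3317.72.
Second-stage multiplier: 3,500 ÷ 3317.72 ≈ 1.05494.
That is a change of 5.5%.

5.5%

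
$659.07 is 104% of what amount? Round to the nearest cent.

$633.72

$659.07 ÷ 1.04 ≈ $633.72.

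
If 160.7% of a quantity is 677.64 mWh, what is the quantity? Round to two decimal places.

421.68 mWh

677.64 mWh ÷ 1.607 ≈ 421.68 mWh.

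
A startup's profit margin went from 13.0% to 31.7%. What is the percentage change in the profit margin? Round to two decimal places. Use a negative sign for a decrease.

The change is 31.7 − 13.0 = 18.7 percentage points.
Relative to the original 13.0%, that is 18.7 ÷ 13.0 ≈ 143.85%.

143.85%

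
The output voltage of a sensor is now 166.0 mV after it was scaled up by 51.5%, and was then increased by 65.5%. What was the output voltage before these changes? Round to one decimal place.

The overall multiplier applied was 1.515 × 1.655 = 2.507325.
So the original output voltage was 166.0 ÷ 2.507325 ≈ 66.2 mV.

66.2 mV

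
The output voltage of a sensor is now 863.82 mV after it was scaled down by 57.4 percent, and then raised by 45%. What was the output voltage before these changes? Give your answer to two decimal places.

Undoing the 45% increase: 863.82 ÷ 1.45 ≈ 595.737931.
Undoing the 57.4% decrease: 595.737931 ÷ 0.426 ≈ 1,398.45 mV.

1,398.45 mV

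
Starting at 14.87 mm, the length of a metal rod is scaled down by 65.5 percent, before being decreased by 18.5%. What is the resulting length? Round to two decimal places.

After the 65.5% decrease: 14.87 × 0.345 = 5.13015.
18.5% decrease: 5.13015 × 0.815 = 4.18107225 ≈ 4.18.

4.18 mm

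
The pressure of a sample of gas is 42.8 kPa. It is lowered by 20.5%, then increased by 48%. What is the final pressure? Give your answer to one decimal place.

50.4 kPa

Each change multiplies by a factor: 0.795 × 1.48 = 1.1766.
42.8 × 1.1766 = 50.35848 ≈ 50.4.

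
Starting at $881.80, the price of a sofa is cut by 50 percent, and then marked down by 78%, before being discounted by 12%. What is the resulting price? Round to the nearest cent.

Each change multiplies by a factor: 0.5 × 0.22 × 0.88 = 0.0968.
$881.80 × 0.0968 = $85.35824 ≈ $85.36.

$85.36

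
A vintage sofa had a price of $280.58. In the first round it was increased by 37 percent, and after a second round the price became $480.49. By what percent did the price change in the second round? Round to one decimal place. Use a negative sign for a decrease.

25.0%

After the first round: $280.58 × 1.37 = $384.3946.
Second-round multiplier: $480.49 ÷ $384.3946 ≈ 1.24999.
That is a change of 25.0%.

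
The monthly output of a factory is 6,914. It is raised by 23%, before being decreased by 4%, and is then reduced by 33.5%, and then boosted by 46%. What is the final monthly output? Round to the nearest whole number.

Each change multiplies by a factor: 1.23 × 0.96 × 0.665 × 1.46 = 1.14643872.
6,914 × 1.14643872 = 7926.47731008 ≈ 7,926.

7,926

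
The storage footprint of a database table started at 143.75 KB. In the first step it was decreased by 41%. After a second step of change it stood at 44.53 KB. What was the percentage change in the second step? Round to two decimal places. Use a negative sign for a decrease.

After the first step: 143.75 × 0.59 = 84.8125.
Second-step multiplier: 44.53 ÷ 84.8125 ≈ 0.525041.
That is a change of -47.50%.

-47.50%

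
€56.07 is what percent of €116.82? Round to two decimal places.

48.00%

€56.07 ÷ €116.82 ≈ 48.00%.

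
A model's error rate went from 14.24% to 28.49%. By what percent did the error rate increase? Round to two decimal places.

The change is 28.49 − 14.24 = 14.25 percentage points.
Relative to the original 14.24%, that is 14.25 ÷ 14.24 ≈ 100.07%.
So the error rate rose by 100.07%.

100.07%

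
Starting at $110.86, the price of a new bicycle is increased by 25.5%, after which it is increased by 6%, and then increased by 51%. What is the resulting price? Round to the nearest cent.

$222.69

Each change multiplies by a factor: 1.255 × 1.06 × 1.51 = 2.008753.
$110.86 × 2.008753 = $222.69035758 ≈ $222.69.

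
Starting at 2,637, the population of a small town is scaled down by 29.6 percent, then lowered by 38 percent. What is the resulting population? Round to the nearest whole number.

29.6% decrease: 2,637 × 0.704 = 1856.448.
38% decrease: 1856.448 × 0.62 = 1150.99776 ≈ 1,151.

1,151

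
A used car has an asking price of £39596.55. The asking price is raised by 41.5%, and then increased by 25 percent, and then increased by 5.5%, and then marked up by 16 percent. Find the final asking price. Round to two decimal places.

£85710.54

After the 41.5% increase: £39596.55 × 1.415 = £56029.11825.
After the 25% increase: £56029.11825 × 1.25 = £70036.3978125.
5.5% increase: £70036.3978125 × 1.055 = £73888.3996921875.
16% increase: £73888.3996921875 × 1.16 = £85710.5436429375 ≈ £85710.54.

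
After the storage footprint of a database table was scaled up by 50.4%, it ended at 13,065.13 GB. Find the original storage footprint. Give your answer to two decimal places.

8,686.92 GB

The overall multiplier applied was 1.504.
So the original storage footprint was 13,065.13 ÷ 1.504 ≈ 8,686.92 GB.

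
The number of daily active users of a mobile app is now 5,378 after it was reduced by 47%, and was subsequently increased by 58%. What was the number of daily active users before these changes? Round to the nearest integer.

The overall multiplier applied was 0.53 × 1.58 = 0.8374.
So the original number of daily active users was 5,378 ÷ 0.8374 ≈ 6,422.

6,422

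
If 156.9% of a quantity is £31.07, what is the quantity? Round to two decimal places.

£19.80

£31.07 ÷ 1.569 ≈ £19.80.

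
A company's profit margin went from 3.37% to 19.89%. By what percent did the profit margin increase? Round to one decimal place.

The change is 19.89 − 3.37 = 16.52 percentage points.
Relative to the original 3.37%, that is 16.52 ÷ 3.37 ≈ 490.2%.
So the profit margin rose by 490.2%.

490.2%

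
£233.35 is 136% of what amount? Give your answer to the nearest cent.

£233.35 ÷ 1.36 ≈ £171.58.

£171.58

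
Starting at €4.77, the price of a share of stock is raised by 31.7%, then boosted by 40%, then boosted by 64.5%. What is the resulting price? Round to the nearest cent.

Apply the 31.7% increase: €4.77 × 1.317 = €6.28209.
Apply the 40% increase: €6.28209 × 1.4 = €8.794926.
64.5% increase: €8.794926 × 1.645 = €14.46765327 ≈ €14.47.

€14.47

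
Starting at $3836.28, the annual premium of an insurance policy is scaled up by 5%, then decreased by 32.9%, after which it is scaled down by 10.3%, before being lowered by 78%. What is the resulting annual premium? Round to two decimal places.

$533.38

Each change multiplies by a factor: 1.05 × 0.671 × 0.897 × 0.22 = 0.139035897.
$3836.28 × 0.139035897 = $533.38063094316 ≈ $533.38.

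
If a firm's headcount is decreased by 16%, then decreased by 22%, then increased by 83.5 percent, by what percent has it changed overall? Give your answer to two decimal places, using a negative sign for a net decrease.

20.23%

A 16% decrease multiplies by 0.84.
Then a 22% decrease: 0.84 × 0.78 = 0.6552.
Then an 83.5% increase: 0.6552 × 1.835 = 1.202292.
Overall factor 1.202292, i.e. 20.23%.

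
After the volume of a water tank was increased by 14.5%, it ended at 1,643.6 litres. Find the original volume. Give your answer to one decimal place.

The overall multiplier applied was 1.145.
So the original volume was 1,643.6 ÷ 1.145 ≈ 1,435.5 litres.

1,435.5 litres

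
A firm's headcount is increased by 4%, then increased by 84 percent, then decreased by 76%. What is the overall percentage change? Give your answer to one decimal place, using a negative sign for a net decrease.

A 4% increase multiplies by 1.04.
Then an 84% increase: 1.04 × 1.84 = 1.9136.
Then a 76% decrease: 1.9136 × 0.24 = 0.459264.
Overall factor 0.459264, i.e. -54.1%.

-54.1%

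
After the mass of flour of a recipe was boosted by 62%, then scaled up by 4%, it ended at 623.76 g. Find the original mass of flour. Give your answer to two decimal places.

370.23 g

The overall multiplier applied was 1.62 × 1.04 = 1.6848.
So the original mass of flour was 623.76 ÷ 1.6848 ≈ 370.23 g.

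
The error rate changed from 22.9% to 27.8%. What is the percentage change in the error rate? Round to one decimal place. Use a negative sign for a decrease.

The change is 27.8 − 22.9 = 4.9 percentage points.
Relative to the original 22.9%, that is 4.9 ÷ 22.9 ≈ 21.4%.

21.4%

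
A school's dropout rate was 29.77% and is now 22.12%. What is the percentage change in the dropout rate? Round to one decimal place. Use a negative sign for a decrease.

-25.7%

The change is 22.12 − 29.77 = -7.65 percentage points.
Relative to the original 29.77%, that is -7.65 ÷ 29.77 ≈ -25.7%.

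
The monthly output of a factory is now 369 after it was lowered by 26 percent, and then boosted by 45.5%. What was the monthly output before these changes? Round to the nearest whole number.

Undoing the 45.5% increase: 369 ÷ 1.455 ≈ 253.608247.
Undoing the 26% decrease: 253.608247 ÷ 0.74 ≈ 343.

343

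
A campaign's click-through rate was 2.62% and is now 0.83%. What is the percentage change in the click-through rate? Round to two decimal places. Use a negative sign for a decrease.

The change is 0.83 − 2.62 = -1.79 percentage points.
Relative to the original 2.62%, that is -1.79 ÷ 2.62 ≈ -68.32%.

-68.32%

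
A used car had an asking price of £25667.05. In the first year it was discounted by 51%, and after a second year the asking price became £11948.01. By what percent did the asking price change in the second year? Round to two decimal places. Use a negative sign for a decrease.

After the first year: £25667.05 × 0.49 = £12576.8545.
Second-year multiplier: £11948.01 ÷ £12576.8545 ≈ 0.95.
That is a change of -5.00%.

-5.00%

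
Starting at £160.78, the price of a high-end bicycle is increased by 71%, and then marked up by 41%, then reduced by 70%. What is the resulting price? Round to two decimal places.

Each change multiplies by a factor: 1.71 × 1.41 × 0.3 = 0.72333.
£160.78 × 0.72333 = £116.2969974 ≈ £116.30.

£116.30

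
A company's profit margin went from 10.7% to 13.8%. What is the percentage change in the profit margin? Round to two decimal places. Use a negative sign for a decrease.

The change is 13.8 − 10.7 = 3.1 percentage points.
Relative to the original 10.7%, that is 3.1 ÷ 10.7 ≈ 28.97%.

28.97%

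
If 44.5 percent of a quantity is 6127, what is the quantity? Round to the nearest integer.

6127 ÷ 0.445 ≈ 13769.

13769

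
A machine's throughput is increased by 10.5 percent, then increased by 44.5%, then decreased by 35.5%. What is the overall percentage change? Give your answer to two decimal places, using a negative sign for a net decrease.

2.99%

The combined multiplier is 1.105 × 1.445 × 0.645 = 1.029887625.
That corresponds to an increase of 2.99%.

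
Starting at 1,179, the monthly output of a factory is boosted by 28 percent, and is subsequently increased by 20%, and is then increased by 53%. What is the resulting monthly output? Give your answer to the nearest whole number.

Apply the 28% increase: 1,179 × 1.28 = 1509.12.
After the 20% increase: 1509.12 × 1.2 = 1810.944.
After the 53% increase: 1810.944 × 1.53 = 2770.74432 ≈ 2,771.

2,771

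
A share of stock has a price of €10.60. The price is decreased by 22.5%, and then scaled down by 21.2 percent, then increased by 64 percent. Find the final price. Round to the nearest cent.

Each change multiplies by a factor: 0.775 × 0.788 × 1.64 = 1.001548.
€10.60 × 1.001548 = €10.6164088 ≈ €10.62.

€10.62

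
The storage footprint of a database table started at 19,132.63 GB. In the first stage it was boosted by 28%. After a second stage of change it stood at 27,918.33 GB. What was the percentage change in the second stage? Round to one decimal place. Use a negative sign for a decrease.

After the first stage: 19,132.63 × 1.28 = 24489.7664.
Second-stage multiplier: 27,918.33 ÷ 24489.7664 ≈ 1.14.
That is a change of 14.0%.

14.0%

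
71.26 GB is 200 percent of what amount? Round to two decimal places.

35.63 GB

71.26 GB ÷ 2 = 35.63 GB.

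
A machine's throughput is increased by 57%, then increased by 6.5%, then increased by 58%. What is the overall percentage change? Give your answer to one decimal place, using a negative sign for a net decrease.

164.2%

The combined multiplier is 1.57 × 1.065 × 1.58 = 2.641839.
That corresponds to an increase of 164.2%.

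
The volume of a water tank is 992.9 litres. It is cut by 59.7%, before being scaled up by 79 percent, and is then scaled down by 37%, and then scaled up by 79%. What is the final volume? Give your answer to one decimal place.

Apply the 59.7% decrease: 992.9 × 0.403 = 400.1387.
After the 79% increase: 400.1387 × 1.79 = 716.248273.
After the 37% decrease: 716.248273 × 0.63 = 451.23641199.
Apply the 79% increase: 451.23641199 × 1.79 = 807.7131774621 ≈ 807.7.

807.7 litres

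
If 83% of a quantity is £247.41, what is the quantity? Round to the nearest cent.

£247.41 ÷ 0.83 ≈ £298.08.

£298.08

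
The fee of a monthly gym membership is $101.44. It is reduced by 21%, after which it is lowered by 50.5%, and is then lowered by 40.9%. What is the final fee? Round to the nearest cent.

Each change multiplies by a factor: 0.79 × 0.495 × 0.591 = 0.23111055.
$101.44 × 0.23111055 = $23.443854192 ≈ $23.44.

$23.44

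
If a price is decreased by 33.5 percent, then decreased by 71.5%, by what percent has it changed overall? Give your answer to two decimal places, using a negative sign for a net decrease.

The combined multiplier is 0.665 × 0.285 = 0.189525.
That corresponds to a decrease of 81.05%.

-81.05%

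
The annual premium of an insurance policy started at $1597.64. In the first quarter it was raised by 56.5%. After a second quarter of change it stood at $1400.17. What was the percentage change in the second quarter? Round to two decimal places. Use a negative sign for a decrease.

After the first quarter: $1597.64 × 1.565 = $2500.3066.
Second-quarter multiplier: $1400.17 ÷ $2500.3066 ≈ 0.559999.
That is a change of -44.00%.

-44.00%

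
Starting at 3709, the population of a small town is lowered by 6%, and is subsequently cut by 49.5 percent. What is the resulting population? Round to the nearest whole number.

Each change multiplies by a factor: 0.94 × 0.505 = 0.4747.
3709 × 0.4747 = 1760.6623 ≈ 1761.

1761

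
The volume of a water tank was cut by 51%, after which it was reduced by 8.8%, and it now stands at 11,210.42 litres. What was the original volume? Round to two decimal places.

The overall multiplier applied was 0.49 × 0.912 = 0.44688.
So the original volume was 11,210.42 ÷ 0.44688 ≈ 25,085.97 litres.

25,085.97 litres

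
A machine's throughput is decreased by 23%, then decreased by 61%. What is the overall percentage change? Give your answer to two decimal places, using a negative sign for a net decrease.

A 23% decrease multiplies by 0.77.
Then a 61% decrease: 0.77 × 0.39 = 0.3003.
Overall factor 0.3003, i.e. -69.97%.

-69.97%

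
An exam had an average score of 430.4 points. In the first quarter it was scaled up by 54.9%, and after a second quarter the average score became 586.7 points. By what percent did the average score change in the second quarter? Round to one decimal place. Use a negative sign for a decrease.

-12.0%

After the first quarter: 430.4 × 1.549 = 666.6896.
Second-quarter multiplier: 586.7 ÷ 666.6896 ≈ 0.88002.
That is a change of -12.0%.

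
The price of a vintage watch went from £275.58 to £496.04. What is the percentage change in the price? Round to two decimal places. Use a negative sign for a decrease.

80.00%

Change: £496.04 − £275.58 = £220.46.
Relative to the original: £220.46 ÷ £275.58 ≈ 80.00%.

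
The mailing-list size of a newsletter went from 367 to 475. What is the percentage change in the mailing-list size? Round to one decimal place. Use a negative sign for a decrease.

29.4%

Change: 475 − 367 = 108.
Relative to the original: 108 ÷ 367 ≈ 29.4%.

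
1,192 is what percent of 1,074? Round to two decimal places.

1,192 ÷ 1,074 ≈ 110.99%.

110.99%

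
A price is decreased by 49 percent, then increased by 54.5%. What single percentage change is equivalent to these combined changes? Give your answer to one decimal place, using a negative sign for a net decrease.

-21.2%

The combined multiplier is 0.51 × 1.545 = 0.78795.
That corresponds to a decrease of 21.2%.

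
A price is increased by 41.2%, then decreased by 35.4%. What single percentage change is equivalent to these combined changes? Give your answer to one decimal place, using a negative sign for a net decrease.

A 41.2% increase multiplies by 1.412.
Then a 35.4% decrease: 1.412 × 0.646 = 0.912152.
Overall factor 0.912152, i.e. -8.8%.

-8.8%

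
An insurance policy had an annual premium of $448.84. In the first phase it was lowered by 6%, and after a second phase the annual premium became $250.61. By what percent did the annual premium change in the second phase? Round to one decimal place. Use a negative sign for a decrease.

After the first phase: $448.84 × 0.94 = $421.9096.
Second-phase multiplier: $250.61 ÷ $421.9096 ≈ 0.59399.
That is a change of -40.6%.

-40.6%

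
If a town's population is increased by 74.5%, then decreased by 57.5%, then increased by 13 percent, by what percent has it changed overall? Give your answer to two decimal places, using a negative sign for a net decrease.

-16.20%

A 74.5% increase multiplies by 1.745.
Then a 57.5% decrease: 1.745 × 0.425 = 0.741625.
Then a 13% increase: 0.741625 × 1.13 = 0.83803625.
Overall factor 0.83803625, i.e. -16.20%.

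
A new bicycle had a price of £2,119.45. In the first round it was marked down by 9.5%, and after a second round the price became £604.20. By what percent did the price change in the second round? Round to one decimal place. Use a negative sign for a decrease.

After the first round: £2,119.45 × 0.905 = £1918.10225.
Second-round multiplier: £604.20 ÷ £1918.10225 ≈ 0.315.
That is a change of -68.5%.

-68.5%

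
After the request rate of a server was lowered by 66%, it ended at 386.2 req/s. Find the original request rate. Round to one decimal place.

1135.9 req/s

The overall multiplier applied was 0.34.
So the original request rate was 386.2 ÷ 0.34 ≈ 1135.9 req/s.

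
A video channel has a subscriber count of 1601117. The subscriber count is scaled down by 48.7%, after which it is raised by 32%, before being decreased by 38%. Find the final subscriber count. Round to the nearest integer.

672212

Each change multiplies by a factor: 0.513 × 1.32 × 0.62 = 0.4198392.
1601117 × 0.4198392 = 672211.6803864 ≈ 672212.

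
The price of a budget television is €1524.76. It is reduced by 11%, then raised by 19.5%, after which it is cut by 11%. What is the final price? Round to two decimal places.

€1443.28

Each change multiplies by a factor: 0.89 × 1.195 × 0.89 = 0.9465595.
€1524.76 × 0.9465595 = €1443.27606322 ≈ €1443.28.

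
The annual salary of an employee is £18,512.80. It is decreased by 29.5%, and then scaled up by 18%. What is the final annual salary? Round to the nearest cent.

After the 29.5% decrease: £18,512.80 × 0.705 = £13051.524.
After the 18% increase: £13051.524 × 1.18 = £15400.79832 ≈ £15,400.80.

£15,400.80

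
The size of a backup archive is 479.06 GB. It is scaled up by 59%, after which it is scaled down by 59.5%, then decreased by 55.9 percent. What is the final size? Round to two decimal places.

136.04 GB

59% increase: 479.06 × 1.59 = 761.7054.
59.5% decrease: 761.7054 × 0.405 = 308.490687.
55.9% decrease: 308.490687 × 0.441 = 136.044392967 ≈ 136.04.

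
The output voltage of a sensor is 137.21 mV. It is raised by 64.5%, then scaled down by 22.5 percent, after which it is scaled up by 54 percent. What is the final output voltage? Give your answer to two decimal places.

269.39 mV

Apply the 64.5% increase: 137.21 × 1.645 = 225.71045.
After the 22.5% decrease: 225.71045 × 0.775 = 174.92559875.
Apply the 54% increase: 174.92559875 × 1.54 = 269.385422075 ≈ 269.39.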